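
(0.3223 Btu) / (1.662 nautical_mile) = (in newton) 0.1105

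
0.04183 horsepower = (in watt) 31.19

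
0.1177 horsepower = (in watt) 87.77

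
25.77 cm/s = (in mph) 0.5765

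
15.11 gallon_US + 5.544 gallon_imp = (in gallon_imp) 18.13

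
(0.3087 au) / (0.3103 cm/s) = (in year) 4.719e+05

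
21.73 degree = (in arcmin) 1304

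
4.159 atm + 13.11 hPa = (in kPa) 422.7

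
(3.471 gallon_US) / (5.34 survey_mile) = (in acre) 3.778e-10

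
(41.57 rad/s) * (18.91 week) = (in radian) 4.754e+08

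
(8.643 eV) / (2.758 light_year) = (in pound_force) 1.193e-35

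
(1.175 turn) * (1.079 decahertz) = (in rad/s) 79.66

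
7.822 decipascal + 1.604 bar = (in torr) 1203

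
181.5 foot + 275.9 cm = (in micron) 5.808e+07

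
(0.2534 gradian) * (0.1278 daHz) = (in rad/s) 0.005087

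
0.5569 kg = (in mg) 5.569e+05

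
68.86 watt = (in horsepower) 0.09234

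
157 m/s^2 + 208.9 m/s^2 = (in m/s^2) 365.9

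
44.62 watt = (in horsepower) 0.05984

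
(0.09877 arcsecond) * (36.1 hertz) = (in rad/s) 1.729e-05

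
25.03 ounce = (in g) 709.6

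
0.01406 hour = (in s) 50.62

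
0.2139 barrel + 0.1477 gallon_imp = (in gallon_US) 9.161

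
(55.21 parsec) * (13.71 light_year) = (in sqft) 2.378e+36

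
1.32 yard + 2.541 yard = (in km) 0.00353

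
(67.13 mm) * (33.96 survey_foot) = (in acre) 0.0001717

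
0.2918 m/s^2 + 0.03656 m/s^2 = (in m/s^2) 0.3284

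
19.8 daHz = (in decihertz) 1980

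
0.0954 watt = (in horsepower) 0.0001279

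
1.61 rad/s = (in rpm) 15.37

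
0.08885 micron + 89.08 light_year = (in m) 8.428e+17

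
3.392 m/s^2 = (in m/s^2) 3.392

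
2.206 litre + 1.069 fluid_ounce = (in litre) 2.238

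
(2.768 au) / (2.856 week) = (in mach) 704.1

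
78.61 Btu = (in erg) 8.294e+11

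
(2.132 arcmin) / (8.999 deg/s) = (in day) 4.57e-08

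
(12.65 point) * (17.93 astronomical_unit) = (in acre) 2.958e+06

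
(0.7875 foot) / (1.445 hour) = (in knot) 8.969e-05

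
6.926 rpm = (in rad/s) 0.7253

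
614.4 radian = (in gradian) 3.911e+04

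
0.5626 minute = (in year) 1.07e-06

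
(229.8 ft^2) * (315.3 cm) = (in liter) 6.731e+04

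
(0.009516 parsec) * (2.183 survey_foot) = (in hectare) 1.954e+10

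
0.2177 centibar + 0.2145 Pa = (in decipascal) 2179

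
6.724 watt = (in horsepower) 0.009017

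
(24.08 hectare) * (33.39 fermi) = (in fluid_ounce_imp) 0.000283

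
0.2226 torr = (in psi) 0.004304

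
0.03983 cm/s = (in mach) 1.17e-06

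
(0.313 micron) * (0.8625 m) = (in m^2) 2.7e-07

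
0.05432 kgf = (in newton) 0.5327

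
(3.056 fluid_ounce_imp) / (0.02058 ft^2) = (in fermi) 4.541e+13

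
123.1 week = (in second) 7.445e+07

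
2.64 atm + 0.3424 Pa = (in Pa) 2.675e+05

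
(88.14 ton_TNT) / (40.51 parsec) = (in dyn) 0.0295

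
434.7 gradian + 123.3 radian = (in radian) 130.1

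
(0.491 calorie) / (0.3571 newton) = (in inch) 226.5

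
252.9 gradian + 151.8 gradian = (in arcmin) 2.185e+04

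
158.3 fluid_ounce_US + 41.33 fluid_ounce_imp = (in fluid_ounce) 198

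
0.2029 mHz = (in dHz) 0.002029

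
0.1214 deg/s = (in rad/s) 0.002119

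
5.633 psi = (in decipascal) 3.884e+05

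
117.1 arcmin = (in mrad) 34.06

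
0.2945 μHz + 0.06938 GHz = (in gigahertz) 0.06938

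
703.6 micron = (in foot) 0.002308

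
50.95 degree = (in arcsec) 1.834e+05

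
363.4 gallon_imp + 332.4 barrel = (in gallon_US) 1.44e+04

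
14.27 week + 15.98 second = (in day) 99.89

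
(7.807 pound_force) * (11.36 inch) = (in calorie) 2.395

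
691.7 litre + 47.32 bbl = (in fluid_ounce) 2.778e+05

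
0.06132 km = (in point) 1.738e+05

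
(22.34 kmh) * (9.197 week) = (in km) 3.452e+04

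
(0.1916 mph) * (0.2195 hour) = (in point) 1.919e+05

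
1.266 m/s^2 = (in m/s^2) 1.266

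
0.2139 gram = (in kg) 0.0002139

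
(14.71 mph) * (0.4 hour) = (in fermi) 9.469e+18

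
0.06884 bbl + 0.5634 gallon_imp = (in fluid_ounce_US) 456.7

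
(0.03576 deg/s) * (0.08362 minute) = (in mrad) 3.131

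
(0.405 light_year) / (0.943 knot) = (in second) 7.898e+15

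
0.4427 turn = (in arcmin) 9562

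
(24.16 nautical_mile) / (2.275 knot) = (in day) 0.4425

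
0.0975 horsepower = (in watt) 72.71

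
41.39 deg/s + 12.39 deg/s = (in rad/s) 0.9386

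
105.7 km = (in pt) 2.996e+08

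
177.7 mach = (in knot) 1.176e+05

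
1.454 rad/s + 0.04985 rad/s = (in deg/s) 86.16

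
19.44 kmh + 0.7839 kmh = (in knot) 10.92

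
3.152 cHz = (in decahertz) 0.003152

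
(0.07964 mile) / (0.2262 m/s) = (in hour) 0.1574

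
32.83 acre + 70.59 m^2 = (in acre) 32.85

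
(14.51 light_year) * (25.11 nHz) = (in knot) 6.7e+09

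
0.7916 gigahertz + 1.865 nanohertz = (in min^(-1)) 4.75e+10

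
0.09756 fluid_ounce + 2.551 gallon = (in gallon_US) 2.552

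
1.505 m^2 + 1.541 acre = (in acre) 1.541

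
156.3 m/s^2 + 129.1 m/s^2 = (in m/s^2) 285.4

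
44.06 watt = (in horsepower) 0.05909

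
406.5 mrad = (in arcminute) 1397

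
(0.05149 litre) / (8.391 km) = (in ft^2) 6.605e-08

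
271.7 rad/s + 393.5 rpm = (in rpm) 2988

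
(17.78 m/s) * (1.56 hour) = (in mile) 62.05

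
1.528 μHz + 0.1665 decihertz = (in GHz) 1.665e-11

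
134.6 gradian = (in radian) 2.114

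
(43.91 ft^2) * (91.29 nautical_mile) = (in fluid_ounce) 2.332e+10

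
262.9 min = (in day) 0.1826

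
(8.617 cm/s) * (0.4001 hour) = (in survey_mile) 0.07712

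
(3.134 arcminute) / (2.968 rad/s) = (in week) 5.079e-10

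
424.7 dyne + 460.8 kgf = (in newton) 4519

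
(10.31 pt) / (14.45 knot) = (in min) 8.155e-06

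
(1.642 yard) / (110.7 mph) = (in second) 0.03034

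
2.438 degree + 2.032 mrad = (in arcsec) 9196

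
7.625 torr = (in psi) 0.1474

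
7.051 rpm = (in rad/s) 0.7384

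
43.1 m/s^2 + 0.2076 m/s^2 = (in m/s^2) 43.31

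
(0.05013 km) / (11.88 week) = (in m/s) 6.977e-06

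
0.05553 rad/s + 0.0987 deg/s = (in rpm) 0.5467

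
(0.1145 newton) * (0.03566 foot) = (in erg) 1.245e+04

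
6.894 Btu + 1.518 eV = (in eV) 4.54e+22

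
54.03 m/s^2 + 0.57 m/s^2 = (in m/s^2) 54.6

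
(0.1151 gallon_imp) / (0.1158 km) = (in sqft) 4.864e-05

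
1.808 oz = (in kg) 0.05126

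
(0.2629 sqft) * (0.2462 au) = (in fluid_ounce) 3.042e+13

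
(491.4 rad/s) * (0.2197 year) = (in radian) 3.405e+09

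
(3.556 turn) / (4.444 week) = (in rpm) 7.938e-05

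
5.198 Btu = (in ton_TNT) 1.311e-06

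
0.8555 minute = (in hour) 0.01426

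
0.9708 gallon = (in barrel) 0.02311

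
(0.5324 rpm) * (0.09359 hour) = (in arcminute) 6.458e+04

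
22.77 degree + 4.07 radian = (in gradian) 284.4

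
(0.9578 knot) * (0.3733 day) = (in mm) 1.589e+07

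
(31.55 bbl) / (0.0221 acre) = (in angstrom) 5.609e+08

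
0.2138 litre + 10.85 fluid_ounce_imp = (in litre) 0.5221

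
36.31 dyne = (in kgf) 3.703e-05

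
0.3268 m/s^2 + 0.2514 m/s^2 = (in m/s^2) 0.5782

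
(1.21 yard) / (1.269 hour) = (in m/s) 0.0002422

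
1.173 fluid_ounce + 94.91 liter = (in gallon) 25.08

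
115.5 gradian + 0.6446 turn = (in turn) 0.9333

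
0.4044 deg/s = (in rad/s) 0.007058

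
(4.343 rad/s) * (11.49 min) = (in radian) 2994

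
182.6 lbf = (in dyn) 8.122e+07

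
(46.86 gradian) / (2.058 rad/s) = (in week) 5.914e-07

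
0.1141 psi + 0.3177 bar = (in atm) 0.3213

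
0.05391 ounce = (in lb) 0.003369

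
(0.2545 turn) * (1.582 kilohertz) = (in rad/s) 2530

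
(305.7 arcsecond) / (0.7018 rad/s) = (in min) 3.52e-05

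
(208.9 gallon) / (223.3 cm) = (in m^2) 0.3541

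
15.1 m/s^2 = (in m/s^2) 15.1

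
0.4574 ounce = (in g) 12.97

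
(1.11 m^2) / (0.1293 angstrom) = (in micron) 8.585e+16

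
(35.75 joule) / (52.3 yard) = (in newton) 0.7475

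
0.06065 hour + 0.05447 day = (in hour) 1.368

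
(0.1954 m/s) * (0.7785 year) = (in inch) 1.889e+08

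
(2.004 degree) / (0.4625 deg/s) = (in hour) 0.001204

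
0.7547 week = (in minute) 7607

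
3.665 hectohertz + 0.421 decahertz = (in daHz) 37.07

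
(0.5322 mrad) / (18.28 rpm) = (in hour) 7.723e-08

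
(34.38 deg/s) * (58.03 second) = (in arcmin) 1.197e+05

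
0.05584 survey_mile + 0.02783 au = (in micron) 4.163e+15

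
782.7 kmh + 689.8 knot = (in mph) 1280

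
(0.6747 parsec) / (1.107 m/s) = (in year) 5.964e+08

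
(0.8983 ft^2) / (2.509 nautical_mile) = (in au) 1.201e-16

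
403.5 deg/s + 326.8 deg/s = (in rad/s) 12.75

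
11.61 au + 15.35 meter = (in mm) 1.737e+15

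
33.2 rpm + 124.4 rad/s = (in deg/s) 7327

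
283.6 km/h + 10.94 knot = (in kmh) 303.9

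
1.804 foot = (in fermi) 5.499e+14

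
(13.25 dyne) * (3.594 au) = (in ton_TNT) 0.01703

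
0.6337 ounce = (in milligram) 1.797e+04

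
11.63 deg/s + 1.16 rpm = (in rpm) 3.098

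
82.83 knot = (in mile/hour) 95.32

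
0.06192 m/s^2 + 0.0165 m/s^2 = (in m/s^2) 0.07842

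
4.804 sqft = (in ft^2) 4.804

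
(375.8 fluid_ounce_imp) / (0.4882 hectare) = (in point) 0.0062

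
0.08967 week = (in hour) 15.06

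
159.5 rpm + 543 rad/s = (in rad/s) 559.7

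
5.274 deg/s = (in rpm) 0.879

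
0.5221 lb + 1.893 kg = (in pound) 4.695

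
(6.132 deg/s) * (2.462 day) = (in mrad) 2.277e+07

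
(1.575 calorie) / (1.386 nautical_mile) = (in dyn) 256.7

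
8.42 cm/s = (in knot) 0.1637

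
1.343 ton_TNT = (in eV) 3.507e+28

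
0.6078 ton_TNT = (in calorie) 6.078e+08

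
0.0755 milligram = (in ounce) 2.663e-06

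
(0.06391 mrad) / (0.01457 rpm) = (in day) 4.848e-07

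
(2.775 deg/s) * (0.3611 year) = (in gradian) 3.511e+07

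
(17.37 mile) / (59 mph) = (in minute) 17.66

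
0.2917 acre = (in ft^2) 1.271e+04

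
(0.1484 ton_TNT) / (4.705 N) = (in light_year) 1.395e-08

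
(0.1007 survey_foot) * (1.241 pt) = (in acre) 3.32e-09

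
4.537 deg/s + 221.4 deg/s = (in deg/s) 225.9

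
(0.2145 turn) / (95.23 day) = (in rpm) 1.564e-06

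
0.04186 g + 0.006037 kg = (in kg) 0.006079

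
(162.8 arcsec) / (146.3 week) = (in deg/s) 5.111e-10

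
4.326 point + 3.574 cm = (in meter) 0.03727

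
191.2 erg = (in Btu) 1.812e-08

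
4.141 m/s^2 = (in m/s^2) 4.141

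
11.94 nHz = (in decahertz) 1.194e-09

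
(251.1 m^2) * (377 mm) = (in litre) 9.466e+04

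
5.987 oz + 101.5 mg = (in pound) 0.3744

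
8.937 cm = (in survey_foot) 0.2932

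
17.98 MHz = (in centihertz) 1.798e+09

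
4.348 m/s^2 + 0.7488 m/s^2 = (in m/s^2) 5.097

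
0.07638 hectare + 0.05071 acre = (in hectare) 0.0969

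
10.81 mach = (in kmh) 1.325e+04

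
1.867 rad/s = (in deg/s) 107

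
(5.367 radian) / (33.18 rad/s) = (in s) 0.1618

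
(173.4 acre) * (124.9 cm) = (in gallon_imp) 1.928e+08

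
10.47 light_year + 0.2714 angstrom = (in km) 9.905e+13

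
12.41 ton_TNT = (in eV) 3.241e+29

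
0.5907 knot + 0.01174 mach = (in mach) 0.01263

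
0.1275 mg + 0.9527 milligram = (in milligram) 1.08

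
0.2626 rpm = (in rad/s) 0.0275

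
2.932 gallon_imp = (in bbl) 0.08384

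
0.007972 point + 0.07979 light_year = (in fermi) 7.549e+29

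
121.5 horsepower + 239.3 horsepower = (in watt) 2.69e+05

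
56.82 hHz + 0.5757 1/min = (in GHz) 5.682e-06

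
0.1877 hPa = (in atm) 0.0001852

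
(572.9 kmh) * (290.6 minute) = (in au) 1.855e-05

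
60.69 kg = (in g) 6.069e+04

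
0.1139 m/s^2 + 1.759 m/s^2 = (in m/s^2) 1.873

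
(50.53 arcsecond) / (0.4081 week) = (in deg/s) 5.687e-08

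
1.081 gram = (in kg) 0.001081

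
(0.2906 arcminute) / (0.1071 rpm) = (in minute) 0.0001256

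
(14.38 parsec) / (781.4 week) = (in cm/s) 9.389e+10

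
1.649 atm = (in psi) 24.23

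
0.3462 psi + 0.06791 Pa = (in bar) 0.02387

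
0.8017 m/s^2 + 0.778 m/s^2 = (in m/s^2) 1.58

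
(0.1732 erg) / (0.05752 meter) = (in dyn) 0.03011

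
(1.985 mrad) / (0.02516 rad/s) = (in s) 0.0789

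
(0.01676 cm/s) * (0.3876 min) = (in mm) 3.898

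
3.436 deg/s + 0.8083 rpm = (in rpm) 1.381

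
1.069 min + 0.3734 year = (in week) 19.47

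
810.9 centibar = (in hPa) 8109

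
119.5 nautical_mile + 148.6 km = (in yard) 4.045e+05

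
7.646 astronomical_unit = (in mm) 1.144e+15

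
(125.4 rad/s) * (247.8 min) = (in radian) 1.864e+06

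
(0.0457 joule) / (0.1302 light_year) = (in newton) 3.71e-17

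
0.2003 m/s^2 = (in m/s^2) 0.2003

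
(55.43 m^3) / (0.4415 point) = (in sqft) 3.831e+06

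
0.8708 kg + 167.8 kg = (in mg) 1.687e+08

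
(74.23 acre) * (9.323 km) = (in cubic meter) 2.801e+09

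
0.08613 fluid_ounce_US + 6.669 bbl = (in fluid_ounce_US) 3.585e+04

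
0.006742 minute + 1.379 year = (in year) 1.379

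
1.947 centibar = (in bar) 0.01947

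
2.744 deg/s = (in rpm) 0.4573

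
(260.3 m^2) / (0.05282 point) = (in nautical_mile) 7543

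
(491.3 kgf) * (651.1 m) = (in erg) 3.137e+13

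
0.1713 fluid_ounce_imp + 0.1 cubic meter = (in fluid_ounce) 3382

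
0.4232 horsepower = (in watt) 315.6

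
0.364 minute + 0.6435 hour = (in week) 0.003866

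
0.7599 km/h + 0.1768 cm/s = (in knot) 0.4137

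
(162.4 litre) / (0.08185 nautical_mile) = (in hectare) 1.071e-07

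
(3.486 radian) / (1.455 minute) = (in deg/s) 2.288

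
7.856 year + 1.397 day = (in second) 2.479e+08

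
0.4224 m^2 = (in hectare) 4.224e-05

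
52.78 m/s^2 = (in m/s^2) 52.78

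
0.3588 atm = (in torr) 272.7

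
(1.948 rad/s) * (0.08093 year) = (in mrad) 4.972e+09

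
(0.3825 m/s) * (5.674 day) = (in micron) 1.875e+11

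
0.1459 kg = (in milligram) 1.459e+05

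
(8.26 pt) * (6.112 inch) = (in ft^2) 0.004869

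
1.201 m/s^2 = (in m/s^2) 1.201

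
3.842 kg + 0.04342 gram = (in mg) 3.842e+06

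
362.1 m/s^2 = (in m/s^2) 362.1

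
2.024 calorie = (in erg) 8.468e+07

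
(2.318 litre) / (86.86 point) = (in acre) 1.869e-05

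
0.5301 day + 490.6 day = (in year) 1.346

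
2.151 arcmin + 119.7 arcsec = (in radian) 0.001206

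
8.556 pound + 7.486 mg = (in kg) 3.881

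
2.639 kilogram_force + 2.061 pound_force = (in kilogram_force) 3.574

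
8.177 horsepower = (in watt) 6098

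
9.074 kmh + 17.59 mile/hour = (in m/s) 10.38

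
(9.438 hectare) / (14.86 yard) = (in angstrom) 6.946e+13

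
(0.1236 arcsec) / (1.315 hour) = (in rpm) 1.209e-09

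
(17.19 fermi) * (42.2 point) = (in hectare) 2.559e-20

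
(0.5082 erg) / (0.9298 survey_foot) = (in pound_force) 4.031e-08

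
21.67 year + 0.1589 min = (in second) 6.834e+08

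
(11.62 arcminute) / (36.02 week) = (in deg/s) 8.89e-09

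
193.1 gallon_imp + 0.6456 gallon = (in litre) 880.3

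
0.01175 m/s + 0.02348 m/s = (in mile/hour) 0.07881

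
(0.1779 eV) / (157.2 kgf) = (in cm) 1.849e-21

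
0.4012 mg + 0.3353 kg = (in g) 335.3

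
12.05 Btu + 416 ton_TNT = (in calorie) 4.16e+11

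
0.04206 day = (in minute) 60.57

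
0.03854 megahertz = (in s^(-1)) 3.854e+04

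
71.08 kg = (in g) 7.108e+04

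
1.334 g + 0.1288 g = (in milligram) 1463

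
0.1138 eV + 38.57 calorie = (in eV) 1.007e+21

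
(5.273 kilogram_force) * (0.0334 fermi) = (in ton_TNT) 4.128e-25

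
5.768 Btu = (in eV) 3.798e+22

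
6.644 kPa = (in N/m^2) 6644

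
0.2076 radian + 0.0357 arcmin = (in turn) 0.03304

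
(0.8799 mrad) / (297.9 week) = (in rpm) 4.664e-11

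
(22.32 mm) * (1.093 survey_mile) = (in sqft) 422.6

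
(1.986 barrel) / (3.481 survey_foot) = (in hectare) 2.976e-05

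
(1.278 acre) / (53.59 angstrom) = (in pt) 2.736e+15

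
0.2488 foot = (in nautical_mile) 4.095e-05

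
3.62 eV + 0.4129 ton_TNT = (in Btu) 1.637e+06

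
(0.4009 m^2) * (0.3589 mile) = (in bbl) 1456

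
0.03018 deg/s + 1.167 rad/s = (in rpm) 11.15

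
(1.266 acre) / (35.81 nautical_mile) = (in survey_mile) 4.8e-05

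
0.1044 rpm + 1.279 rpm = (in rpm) 1.383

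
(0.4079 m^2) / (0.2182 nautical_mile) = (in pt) 2.861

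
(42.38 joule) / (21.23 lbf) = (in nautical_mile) 0.0002423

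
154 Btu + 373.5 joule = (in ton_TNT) 3.892e-05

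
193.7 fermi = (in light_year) 2.047e-29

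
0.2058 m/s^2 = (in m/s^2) 0.2058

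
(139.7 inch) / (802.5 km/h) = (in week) 2.632e-08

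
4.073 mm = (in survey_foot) 0.01336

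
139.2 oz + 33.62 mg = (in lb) 8.7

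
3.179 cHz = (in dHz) 0.3179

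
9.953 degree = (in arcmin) 597.2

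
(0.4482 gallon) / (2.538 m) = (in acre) 1.652e-07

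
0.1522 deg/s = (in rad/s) 0.002656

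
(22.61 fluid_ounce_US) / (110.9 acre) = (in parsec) 4.828e-26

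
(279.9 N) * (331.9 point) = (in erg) 3.277e+08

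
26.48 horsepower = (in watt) 1.975e+04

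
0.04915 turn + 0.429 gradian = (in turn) 0.05022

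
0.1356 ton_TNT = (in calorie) 1.356e+08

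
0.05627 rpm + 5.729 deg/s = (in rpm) 1.011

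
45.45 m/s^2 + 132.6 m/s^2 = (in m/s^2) 178.1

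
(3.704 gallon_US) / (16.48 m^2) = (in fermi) 8.508e+11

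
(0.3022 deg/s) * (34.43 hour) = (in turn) 104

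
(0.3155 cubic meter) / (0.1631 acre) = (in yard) 0.0005227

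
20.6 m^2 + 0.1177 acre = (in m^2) 496.9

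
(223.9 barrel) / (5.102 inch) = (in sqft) 2957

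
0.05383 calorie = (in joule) 0.2252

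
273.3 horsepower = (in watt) 2.038e+05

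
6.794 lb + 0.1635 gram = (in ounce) 108.7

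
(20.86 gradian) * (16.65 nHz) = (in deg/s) 3.126e-07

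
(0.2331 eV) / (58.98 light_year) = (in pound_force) 1.505e-38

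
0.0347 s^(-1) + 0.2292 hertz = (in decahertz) 0.02639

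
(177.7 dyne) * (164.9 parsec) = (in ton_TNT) 2.161e+06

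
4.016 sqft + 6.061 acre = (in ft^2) 2.64e+05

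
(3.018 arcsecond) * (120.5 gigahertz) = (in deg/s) 1.01e+08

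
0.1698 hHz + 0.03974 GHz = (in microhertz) 3.974e+13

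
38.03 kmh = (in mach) 0.03102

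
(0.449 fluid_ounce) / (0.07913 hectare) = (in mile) 1.043e-11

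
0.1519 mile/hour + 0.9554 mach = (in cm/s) 3.254e+04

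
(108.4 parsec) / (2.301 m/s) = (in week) 2.404e+12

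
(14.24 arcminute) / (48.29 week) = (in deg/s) 8.126e-09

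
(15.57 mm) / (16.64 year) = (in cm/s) 2.967e-09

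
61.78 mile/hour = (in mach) 0.08111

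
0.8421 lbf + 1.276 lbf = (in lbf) 2.118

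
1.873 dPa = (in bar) 1.873e-06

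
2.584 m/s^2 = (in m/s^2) 2.584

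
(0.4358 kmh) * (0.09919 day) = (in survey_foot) 3404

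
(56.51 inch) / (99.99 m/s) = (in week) 2.374e-08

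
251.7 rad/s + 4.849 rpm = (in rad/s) 252.2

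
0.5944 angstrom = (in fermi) 5.944e+04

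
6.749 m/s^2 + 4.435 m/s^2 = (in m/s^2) 11.18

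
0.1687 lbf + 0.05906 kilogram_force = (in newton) 1.33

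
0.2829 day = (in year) 0.0007751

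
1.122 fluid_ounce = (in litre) 0.03318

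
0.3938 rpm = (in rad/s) 0.04124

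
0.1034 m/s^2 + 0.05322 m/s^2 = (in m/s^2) 0.1566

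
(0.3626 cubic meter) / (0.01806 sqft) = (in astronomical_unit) 1.445e-09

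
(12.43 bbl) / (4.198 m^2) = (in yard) 0.5148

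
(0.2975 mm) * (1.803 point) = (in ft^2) 2.037e-06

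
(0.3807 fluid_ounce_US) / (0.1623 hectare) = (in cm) 6.937e-07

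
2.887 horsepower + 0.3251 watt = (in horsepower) 2.887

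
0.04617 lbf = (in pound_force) 0.04617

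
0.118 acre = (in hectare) 0.04775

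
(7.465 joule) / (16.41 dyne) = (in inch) 1.791e+06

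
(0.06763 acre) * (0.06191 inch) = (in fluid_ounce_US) 1.455e+04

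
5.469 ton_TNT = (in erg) 2.288e+17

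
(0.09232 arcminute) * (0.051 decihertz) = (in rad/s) 1.37e-07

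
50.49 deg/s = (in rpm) 8.415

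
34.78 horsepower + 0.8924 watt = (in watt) 2.594e+04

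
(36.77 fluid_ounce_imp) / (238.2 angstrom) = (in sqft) 4.721e+05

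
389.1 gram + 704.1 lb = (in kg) 319.8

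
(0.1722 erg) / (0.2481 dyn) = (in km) 6.941e-06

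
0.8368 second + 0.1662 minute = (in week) 1.787e-05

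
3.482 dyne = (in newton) 3.482e-05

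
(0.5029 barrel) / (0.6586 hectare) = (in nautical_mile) 6.555e-09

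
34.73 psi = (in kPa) 239.5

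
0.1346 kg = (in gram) 134.6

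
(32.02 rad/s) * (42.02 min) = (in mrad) 8.073e+07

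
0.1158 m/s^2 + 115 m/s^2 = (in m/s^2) 115.1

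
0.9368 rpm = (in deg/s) 5.621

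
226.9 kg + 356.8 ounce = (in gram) 2.37e+05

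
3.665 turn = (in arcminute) 7.916e+04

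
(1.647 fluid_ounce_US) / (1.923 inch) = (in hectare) 9.972e-08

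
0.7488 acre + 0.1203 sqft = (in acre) 0.7488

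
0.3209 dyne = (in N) 3.209e-06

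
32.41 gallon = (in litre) 122.7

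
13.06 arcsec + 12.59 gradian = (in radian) 0.1978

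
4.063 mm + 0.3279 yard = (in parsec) 9.849e-18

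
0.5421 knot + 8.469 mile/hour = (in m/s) 4.065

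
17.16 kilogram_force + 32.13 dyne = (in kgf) 17.16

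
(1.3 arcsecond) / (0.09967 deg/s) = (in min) 6.038e-05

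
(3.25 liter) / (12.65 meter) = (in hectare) 2.569e-08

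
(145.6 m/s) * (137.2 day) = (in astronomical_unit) 0.01154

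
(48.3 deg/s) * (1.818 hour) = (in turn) 878.1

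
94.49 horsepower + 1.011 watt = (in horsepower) 94.49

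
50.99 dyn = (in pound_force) 0.0001146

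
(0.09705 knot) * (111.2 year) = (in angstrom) 1.751e+18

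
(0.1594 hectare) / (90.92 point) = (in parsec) 1.611e-12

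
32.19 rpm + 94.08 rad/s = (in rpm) 930.6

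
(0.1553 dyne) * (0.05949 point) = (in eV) 2.034e+08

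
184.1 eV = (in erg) 2.95e-10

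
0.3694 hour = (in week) 0.002199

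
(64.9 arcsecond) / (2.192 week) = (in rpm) 2.266e-09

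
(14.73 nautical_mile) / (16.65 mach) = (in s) 4.812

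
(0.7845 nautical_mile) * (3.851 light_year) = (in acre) 1.308e+16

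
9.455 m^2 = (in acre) 0.002336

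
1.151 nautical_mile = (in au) 1.425e-08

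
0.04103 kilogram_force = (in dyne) 4.024e+04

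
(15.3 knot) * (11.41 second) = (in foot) 294.6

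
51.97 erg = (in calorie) 1.242e-06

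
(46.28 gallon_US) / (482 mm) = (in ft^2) 3.912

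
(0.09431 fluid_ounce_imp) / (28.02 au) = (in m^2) 6.393e-19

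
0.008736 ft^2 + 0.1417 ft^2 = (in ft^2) 0.1504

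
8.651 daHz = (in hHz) 0.8651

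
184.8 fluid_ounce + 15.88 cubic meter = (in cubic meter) 15.89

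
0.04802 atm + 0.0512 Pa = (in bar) 0.04866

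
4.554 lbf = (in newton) 20.26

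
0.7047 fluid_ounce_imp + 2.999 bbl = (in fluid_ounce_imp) 1.678e+04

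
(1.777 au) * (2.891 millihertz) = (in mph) 1.719e+09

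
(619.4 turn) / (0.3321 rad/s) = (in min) 195.3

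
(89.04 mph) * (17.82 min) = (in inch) 1.676e+06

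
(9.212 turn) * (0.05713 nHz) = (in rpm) 3.158e-08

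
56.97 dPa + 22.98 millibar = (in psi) 0.3341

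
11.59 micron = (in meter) 1.159e-05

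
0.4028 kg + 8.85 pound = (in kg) 4.417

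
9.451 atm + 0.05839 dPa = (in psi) 138.9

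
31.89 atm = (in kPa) 3231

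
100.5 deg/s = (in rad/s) 1.754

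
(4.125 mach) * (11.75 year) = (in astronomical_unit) 3.479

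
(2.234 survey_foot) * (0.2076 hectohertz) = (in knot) 27.48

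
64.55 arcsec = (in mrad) 0.3129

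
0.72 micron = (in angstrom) 7200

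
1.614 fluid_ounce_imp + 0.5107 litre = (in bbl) 0.003501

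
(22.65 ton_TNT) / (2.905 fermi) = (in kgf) 3.327e+24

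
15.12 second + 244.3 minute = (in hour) 4.076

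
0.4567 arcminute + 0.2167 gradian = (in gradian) 0.2252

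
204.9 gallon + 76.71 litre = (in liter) 852.3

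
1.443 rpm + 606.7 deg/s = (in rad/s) 10.74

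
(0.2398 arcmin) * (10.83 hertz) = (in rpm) 0.007214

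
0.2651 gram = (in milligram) 265.1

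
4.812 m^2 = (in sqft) 51.8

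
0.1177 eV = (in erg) 1.886e-13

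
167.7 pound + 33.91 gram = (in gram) 7.61e+04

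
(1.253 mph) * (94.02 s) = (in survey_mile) 0.03272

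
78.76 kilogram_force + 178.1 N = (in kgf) 96.92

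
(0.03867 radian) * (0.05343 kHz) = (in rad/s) 2.066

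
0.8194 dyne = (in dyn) 0.8194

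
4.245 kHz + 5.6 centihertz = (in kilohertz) 4.245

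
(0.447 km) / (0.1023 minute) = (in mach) 0.2139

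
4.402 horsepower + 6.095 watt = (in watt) 3289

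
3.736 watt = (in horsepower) 0.00501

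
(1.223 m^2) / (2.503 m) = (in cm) 48.86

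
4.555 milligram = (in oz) 0.0001607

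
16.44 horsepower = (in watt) 1.226e+04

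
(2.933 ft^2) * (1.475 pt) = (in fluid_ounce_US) 4.794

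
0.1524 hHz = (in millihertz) 1.524e+04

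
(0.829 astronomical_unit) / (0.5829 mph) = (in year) 1.509e+04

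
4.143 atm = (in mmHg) 3149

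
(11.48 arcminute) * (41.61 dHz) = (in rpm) 0.1327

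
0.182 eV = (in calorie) 6.969e-21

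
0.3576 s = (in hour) 9.933e-05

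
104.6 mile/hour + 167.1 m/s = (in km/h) 769.9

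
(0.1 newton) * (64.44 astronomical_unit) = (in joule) 9.64e+11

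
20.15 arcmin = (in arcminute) 20.15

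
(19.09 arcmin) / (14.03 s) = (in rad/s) 0.0003958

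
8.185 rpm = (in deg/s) 49.11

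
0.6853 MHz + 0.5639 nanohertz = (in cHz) 6.853e+07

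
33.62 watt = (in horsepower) 0.04509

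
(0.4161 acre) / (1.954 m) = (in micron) 8.618e+08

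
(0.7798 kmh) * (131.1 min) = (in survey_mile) 1.059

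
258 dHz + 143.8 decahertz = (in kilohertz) 1.464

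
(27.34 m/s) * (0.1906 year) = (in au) 0.001099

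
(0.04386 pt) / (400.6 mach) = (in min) 1.891e-12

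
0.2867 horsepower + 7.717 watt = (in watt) 221.5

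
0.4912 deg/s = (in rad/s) 0.008573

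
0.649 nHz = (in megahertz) 6.49e-16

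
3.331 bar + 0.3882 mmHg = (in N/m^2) 3.332e+05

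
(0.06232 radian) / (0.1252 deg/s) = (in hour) 0.007922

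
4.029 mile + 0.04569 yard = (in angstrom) 6.484e+13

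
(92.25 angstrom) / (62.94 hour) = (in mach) 1.196e-16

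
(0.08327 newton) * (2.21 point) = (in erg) 649.2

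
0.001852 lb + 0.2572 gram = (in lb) 0.002419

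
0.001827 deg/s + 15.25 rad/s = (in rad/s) 15.25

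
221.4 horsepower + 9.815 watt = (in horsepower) 221.4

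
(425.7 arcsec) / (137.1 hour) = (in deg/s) 2.396e-07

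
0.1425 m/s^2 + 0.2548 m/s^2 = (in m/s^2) 0.3973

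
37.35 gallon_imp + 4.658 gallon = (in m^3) 0.1874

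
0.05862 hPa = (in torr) 0.04397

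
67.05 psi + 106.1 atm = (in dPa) 1.121e+08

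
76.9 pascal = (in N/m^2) 76.9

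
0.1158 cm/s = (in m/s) 0.001158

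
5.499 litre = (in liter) 5.499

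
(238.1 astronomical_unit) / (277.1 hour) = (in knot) 6.941e+07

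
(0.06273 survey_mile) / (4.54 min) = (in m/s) 0.3706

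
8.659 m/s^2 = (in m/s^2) 8.659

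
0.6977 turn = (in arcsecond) 9.042e+05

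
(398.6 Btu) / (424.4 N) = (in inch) 3.901e+04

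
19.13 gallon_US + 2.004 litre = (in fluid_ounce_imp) 2619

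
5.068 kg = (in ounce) 178.8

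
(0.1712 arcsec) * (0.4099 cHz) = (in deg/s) 1.949e-07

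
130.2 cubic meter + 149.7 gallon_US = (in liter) 1.308e+05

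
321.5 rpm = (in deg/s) 1929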